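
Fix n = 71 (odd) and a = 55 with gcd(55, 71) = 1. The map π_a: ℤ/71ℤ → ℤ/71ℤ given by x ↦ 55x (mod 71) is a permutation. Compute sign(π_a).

-1

Trace 59: π^k(59) = [59, 50, 52, 20, 35, 8, 14] for k=0..6.
Cycle type of π: 70 + 1; total 2 cycles.
n − c = 71 − 2 = 69; sign = (−1)^69 = -1.
(55|71)_J = -1 (Zolotarev's lemma cross-check).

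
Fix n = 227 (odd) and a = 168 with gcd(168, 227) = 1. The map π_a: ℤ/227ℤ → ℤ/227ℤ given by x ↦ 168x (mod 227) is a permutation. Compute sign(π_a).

-1

Trace 204: π^k(204) = [204, 222, 68, 74, 174, 176, 58] for k=0..6.
π_168 has 2 disjoint cycles with lengths [226, 1] on {0,…,226}.
227 − 2 = 225 transpositions; sign(π) = (−1)^225 = -1.
Via Zolotarev, sign(π_{168}) = (168|227) = -1.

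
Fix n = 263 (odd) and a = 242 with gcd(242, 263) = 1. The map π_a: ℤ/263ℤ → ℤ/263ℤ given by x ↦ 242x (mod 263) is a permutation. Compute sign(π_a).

+1

Start at x=136: 136 → 37 → 12 → 11 → 32 → 117 → 173 → … (one orbit).
Decompose π into cycles: lengths [131, 131, 1] (3 cycles, including the fixed point 0).
sign(π) = (−1)^{n − #cycles} = (−1)^{263−3} = (−1)^260 = +1.
(242|263)_J = +1 (Zolotarev's lemma cross-check).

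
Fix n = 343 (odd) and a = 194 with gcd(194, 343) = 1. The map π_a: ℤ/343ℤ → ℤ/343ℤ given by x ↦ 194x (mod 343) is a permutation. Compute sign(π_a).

Orbit of 75 under x↦194x: [75, 144, 153, 184, 24, 197, 145]… (length divides ord_343(194)).
Cycle type of π: 294 + 42 + 6 + 1; total 4 cycles.
n − c = 343 − 4 = 339; sign = (−1)^339 = -1.
Via Zolotarev, sign(π_{194}) = (194|343) = -1.

-1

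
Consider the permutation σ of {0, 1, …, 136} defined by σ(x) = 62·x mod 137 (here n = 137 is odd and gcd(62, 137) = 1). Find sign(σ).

Start at x=69: 69 → 31 → 4 → 111 → 32 → 66 → 119 → … (one orbit).
π_62 has 2 disjoint cycles with lengths [136, 1] on {0,…,136}.
2 cycles on 137: each ℓ→(−1)^(ℓ−1), product (−1)^135 = -1.
Zolotarev: (62|137) = -1, matching the cycle-count sign.

-1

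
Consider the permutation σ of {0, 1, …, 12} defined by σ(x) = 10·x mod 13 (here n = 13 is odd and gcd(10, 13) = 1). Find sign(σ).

Orbit of 12 under x↦10x: [12, 3, 4, 1, 10, 9]… (length divides ord_13(10)).
The orbit structure of x ↦ 10x mod 13: 3 orbits of sizes [6, 6, 1].
n − c = 13 − 3 = 10; sign = (−1)^10 = +1.
Via Zolotarev, sign(π_{10}) = (10|13) = +1.

+1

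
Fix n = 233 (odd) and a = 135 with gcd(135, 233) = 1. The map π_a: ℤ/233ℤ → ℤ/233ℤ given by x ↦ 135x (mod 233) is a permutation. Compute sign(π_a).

Orbit of 51 under x↦135x: [51, 128, 38, 4, 74, 204, 46]… (length divides ord_233(135)).
π_135 has 9 disjoint cycles with lengths [29, 29, 29, 29, 29, 29, 29, 29, 1] on {0,…,232}.
233 − 9 = 224 transpositions; sign(π) = (−1)^224 = +1.
Zolotarev: (135|233) = +1, matching the cycle-count sign.

+1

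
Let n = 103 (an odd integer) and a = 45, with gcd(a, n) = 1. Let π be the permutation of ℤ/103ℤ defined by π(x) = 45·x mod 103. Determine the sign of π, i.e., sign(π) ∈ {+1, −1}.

-1

Orbit of 94 under x↦45x: [94, 7, 6, 64, 99, 26, 37]… (length divides ord_103(45)).
The orbit structure of x ↦ 45x mod 103: 2 orbits of sizes [102, 1].
103 − 2 = 101 transpositions; sign(π) = (−1)^101 = -1.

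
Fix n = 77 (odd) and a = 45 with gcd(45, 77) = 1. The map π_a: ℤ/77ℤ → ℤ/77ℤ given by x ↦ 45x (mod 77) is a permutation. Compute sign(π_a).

-1

Start at x=45: 45 → 23 → 34 → 67 → 12 → 1 → 45 (one orbit).
π_45 has 22 disjoint cycles with lengths [6, 6, 6, 6, 6, 6, 6, 6, 6, 6, 6, 1, 1, 1, 1, 1, 1, 1, 1, 1, 1, 1] on {0,…,76}.
n − c = 77 − 22 = 55; sign = (−1)^55 = -1.
The Jacobi symbol (45|77) = -1 (Zolotarev) agrees.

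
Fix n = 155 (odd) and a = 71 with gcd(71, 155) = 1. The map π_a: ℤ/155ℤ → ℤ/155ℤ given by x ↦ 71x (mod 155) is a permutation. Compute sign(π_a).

Trace 71: π^k(71) = [71, 81, 16, 51, 56, 101, 41] for k=0..6.
Cycle type of π: 15×10 + 1×5; total 15 cycles.
sign(π) = (−1)^{n − #cycles} = (−1)^{155−15} = (−1)^140 = +1.

+1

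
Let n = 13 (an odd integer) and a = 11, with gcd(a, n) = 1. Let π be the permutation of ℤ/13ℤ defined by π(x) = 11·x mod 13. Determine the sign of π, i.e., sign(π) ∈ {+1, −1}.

Trace 6: π^k(6) = [6, 1, 11, 4, 5, 3, 7] for k=0..6.
2 cycles of lengths [12, 1].
With 2 cycles on 13 points, sign = (−1)^{13−2} = -1.
Check: (11/13) = -1 by Zolotarev.

-1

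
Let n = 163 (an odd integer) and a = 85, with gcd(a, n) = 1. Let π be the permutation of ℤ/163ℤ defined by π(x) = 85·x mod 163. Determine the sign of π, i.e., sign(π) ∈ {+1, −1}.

+1

Trace 40: π^k(40) = [40, 140, 1, 85, 53, 104, 38] for k=0..6.
The orbit structure of x ↦ 85x mod 163: 19 orbits of sizes [9, 9, 9, 9, 9, 9, 9, 9, 9, 9, 9, 9, 9, 9, 9, 9, 9, 9, 1].
163 − 19 = 144 transpositions; sign(π) = (−1)^144 = +1.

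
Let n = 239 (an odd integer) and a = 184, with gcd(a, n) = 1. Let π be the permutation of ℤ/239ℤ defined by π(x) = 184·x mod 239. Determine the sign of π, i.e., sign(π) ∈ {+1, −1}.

-1

Start at x=201: 201 → 178 → 9 → 222 → 218 → 199 → 49 → … (one orbit).
Decompose π into cycles: lengths [238, 1] (2 cycles, including the fixed point 0).
Σ(ℓ_i−1) = 239−2 = 237; sign = (−1)^237 = -1.
Check: (184/239) = -1 by Zolotarev.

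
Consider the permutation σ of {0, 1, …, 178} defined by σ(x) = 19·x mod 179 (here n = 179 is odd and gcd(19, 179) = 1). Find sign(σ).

Orbit of 75 under x↦19x: [75, 172, 46, 158, 138, 116, 56]… (length divides ord_179(19)).
π_19 has 3 disjoint cycles with lengths [89, 89, 1] on {0,…,178}.
sign(π) = (−1)^{n − #cycles} = (−1)^{179−3} = (−1)^176 = +1.

+1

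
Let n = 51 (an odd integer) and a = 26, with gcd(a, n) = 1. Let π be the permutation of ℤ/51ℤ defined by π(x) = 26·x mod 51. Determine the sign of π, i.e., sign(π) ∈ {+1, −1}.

Orbit of 26 under x↦26x: [26, 13, 32, 16, 8, 4, 2]… (length divides ord_51(26)).
π_26 has 8 disjoint cycles with lengths [8, 8, 8, 8, 8, 8, 2, 1] on {0,…,50}.
sign(π) = (−1)^{n − #cycles} = (−1)^{51−8} = (−1)^43 = -1.
(26|51)_J = -1 (Zolotarev's lemma cross-check).

-1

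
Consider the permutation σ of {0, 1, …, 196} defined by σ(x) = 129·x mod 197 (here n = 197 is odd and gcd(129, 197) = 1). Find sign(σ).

Start at x=77: 77 → 83 → 69 → 36 → 113 → 196 → 68 → … (one orbit).
Cycle type of π: 28×7 + 1; total 8 cycles.
With 8 cycles on 197 points, sign = (−1)^{197−8} = -1.

-1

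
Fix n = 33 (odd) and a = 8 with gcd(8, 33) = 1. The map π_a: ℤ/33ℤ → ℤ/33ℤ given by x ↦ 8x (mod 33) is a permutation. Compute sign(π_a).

+1

Start at x=4: 4 → 32 → 25 → 2 → 16 → 29 → 1 → … (one orbit).
π_8 has 5 disjoint cycles with lengths [10, 10, 10, 2, 1] on {0,…,32}.
With 5 cycles on 33 points, sign = (−1)^{33−5} = +1.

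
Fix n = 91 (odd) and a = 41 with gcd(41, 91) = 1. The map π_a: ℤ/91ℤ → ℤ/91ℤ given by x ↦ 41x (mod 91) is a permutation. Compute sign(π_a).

Trace 29: π^k(29) = [29, 6, 64, 76, 22, 83, 36] for k=0..6.
Decompose π into cycles: lengths [12, 12, 12, 12, 12, 12, 12, 2, 2, 2, 1] (11 cycles, including the fixed point 0).
With 11 cycles on 91 points, sign = (−1)^{91−11} = +1.
Zolotarev: (41|91) = +1, matching the cycle-count sign.

+1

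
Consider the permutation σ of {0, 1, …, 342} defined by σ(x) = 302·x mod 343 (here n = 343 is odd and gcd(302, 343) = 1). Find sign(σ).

Orbit of 43 under x↦302x: [43, 295, 253, 260, 316, 78, 232]… (length divides ord_343(302)).
The orbit structure of x ↦ 302x mod 343: 19 orbits of sizes [49, 49, 49, 49, 49, 49, 7, 7, 7, 7, 7, 7, 1, 1, 1, 1, 1, 1, 1].
n − c = 343 − 19 = 324; sign = (−1)^324 = +1.

+1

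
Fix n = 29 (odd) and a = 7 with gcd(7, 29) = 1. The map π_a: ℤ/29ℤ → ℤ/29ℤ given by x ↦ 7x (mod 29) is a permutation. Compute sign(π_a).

Start at x=7: 7 → 20 → 24 → 23 → 16 → 25 → 1 → 7 (one orbit).
5 cycles of lengths [7, 7, 7, 7, 1].
29 − 5 = 24 transpositions; sign(π) = (−1)^24 = +1.

+1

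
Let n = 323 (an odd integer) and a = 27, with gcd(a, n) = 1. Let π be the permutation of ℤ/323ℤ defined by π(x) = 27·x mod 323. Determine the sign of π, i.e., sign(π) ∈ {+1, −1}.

Orbit of 46 under x↦27x: [46, 273, 265, 49, 31, 191, 312]… (length divides ord_323(27)).
Cycle type of π: 48×6 + 16 + 6×3 + 1; total 11 cycles.
With 11 cycles on 323 points, sign = (−1)^{323−11} = +1.
Check: (27/323) = +1 by Zolotarev.

+1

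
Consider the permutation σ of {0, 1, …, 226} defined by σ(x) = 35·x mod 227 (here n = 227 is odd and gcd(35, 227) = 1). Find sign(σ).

-1

Orbit of 67 under x↦35x: [67, 75, 128, 167, 170, 48, 91]… (length divides ord_227(35)).
π_35 has 2 disjoint cycles with lengths [226, 1] on {0,…,226}.
n − c = 227 − 2 = 225; sign = (−1)^225 = -1.
The Jacobi symbol (35|227) = -1 (Zolotarev) agrees.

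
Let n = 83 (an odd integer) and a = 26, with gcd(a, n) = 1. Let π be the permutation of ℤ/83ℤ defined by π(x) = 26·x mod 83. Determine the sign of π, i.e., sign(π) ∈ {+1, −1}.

+1

Orbit of 69 under x↦26x: [69, 51, 81, 31, 59, 40, 44]… (length divides ord_83(26)).
Decompose π into cycles: lengths [41, 41, 1] (3 cycles, including the fixed point 0).
Σ(ℓ_i−1) = 83−3 = 80; sign = (−1)^80 = +1.
The Jacobi symbol (26|83) = +1 (Zolotarev) agrees.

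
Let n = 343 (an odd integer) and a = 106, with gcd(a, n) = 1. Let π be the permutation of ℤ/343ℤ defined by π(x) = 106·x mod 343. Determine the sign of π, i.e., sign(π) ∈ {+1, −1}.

Orbit of 281 under x↦106x: [281, 288, 1, 106, 260, 120, 29]… (length divides ord_343(106)).
π_106 has 19 disjoint cycles with lengths [49, 49, 49, 49, 49, 49, 7, 7, 7, 7, 7, 7, 1, 1, 1, 1, 1, 1, 1] on {0,…,342}.
With 19 cycles on 343 points, sign = (−1)^{343−19} = +1.

+1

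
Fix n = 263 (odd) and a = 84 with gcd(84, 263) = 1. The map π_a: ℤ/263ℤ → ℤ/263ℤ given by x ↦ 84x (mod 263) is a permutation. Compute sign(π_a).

-1

Trace 62: π^k(62) = [62, 211, 103, 236, 99, 163, 16] for k=0..6.
π_84 has 2 disjoint cycles with lengths [262, 1] on {0,…,262}.
2 cycles on 263: each ℓ→(−1)^(ℓ−1), product (−1)^261 = -1.
Check: (84/263) = -1 by Zolotarev.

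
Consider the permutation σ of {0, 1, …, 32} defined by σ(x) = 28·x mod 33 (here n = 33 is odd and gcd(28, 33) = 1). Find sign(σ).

-1

Start at x=13: 13 → 1 → 28 → 25 → 7 → 31 → 10 → … (one orbit).
Cycle type of π: 10×3 + 1×3; total 6 cycles.
n − c = 33 − 6 = 27; sign = (−1)^27 = -1.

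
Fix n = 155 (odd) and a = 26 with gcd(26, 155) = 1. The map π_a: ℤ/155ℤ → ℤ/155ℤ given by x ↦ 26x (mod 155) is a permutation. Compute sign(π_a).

-1

Trace 26: π^k(26) = [26, 56, 61, 36, 6, 1] for k=0..5.
Cycle lengths of π_26 on ℤ/155ℤ: [6, 6, 6, 6, 6, 6, 6, 6, 6, 6, 6, 6, 6, 6, 6, 6, 6, 6, 6, 6, 6, 6, 6, 6, 6, 1, 1, 1, 1, 1]; 30 cycles in total.
n − c = 155 − 30 = 125; sign = (−1)^125 = -1.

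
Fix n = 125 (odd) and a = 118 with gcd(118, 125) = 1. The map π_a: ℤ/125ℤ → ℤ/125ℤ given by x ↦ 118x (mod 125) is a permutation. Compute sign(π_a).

Start at x=82: 82 → 51 → 18 → 124 → 7 → 76 → 93 → … (one orbit).
The orbit structure of x ↦ 118x mod 125: 12 orbits of sizes [20, 20, 20, 20, 20, 4, 4, 4, 4, 4, 4, 1].
125 − 12 = 113 transpositions; sign(π) = (−1)^113 = -1.
(118|125)_J = -1 (Zolotarev's lemma cross-check).

-1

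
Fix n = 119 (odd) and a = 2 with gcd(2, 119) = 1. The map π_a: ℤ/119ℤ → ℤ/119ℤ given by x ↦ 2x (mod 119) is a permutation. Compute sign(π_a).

+1

Trace 1: π^k(1) = [1, 2, 4, 8, 16, 32, 64] for k=0..6.
9 cycles of lengths [24, 24, 24, 24, 8, 8, 3, 3, 1].
119 − 9 = 110 transpositions; sign(π) = (−1)^110 = +1.
Check: (2/119) = +1 by Zolotarev.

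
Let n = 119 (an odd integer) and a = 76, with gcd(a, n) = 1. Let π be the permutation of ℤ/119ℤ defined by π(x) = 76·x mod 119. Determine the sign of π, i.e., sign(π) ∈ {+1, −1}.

Trace 50: π^k(50) = [50, 111, 106, 83, 1, 76, 64] for k=0..6.
π_76 has 18 disjoint cycles with lengths [8, 8, 8, 8, 8, 8, 8, 8, 8, 8, 8, 8, 8, 8, 2, 2, 2, 1] on {0,…,118}.
n − c = 119 − 18 = 101; sign = (−1)^101 = -1.

-1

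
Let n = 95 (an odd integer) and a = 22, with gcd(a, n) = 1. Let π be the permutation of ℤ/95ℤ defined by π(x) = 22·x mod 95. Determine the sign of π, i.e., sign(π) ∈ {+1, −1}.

Trace 4: π^k(4) = [4, 88, 36, 32, 39, 3, 66] for k=0..6.
5 cycles of lengths [36, 36, 18, 4, 1].
Σ(ℓ_i−1) = 95−5 = 90; sign = (−1)^90 = +1.

+1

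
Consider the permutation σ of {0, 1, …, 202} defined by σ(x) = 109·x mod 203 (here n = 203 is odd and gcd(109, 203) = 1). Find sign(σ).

+1

Trace 86: π^k(86) = [86, 36, 67, 198, 64, 74, 149] for k=0..6.
π_109 has 9 disjoint cycles with lengths [42, 42, 42, 42, 14, 14, 3, 3, 1] on {0,…,202}.
9 cycles on 203: each ℓ→(−1)^(ℓ−1), product (−1)^194 = +1.
(109|203)_J = +1 (Zolotarev's lemma cross-check).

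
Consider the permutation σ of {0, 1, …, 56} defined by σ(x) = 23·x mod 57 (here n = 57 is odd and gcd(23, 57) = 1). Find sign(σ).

Orbit of 23 under x↦23x: [23, 16, 26, 28, 17, 49, 44]… (length divides ord_57(23)).
Cycle type of π: 18×2 + 9×2 + 2 + 1; total 6 cycles.
With 6 cycles on 57 points, sign = (−1)^{57−6} = -1.
Zolotarev: (23|57) = -1, matching the cycle-count sign.

-1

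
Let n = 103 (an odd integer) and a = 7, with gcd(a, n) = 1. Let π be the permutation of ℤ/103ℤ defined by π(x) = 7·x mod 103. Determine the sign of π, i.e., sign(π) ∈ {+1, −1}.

+1

Trace 23: π^k(23) = [23, 58, 97, 61, 15, 2, 14] for k=0..6.
Cycle type of π: 51×2 + 1; total 3 cycles.
3 cycles on 103: each ℓ→(−1)^(ℓ−1), product (−1)^100 = +1.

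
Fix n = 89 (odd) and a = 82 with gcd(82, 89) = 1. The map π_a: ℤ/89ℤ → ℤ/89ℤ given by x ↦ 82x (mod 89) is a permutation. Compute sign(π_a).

-1

Start at x=42: 42 → 62 → 11 → 12 → 5 → 54 → 67 → … (one orbit).
Cycle lengths of π_82 on ℤ/89ℤ: [88, 1]; 2 cycles in total.
With 2 cycles on 89 points, sign = (−1)^{89−2} = -1.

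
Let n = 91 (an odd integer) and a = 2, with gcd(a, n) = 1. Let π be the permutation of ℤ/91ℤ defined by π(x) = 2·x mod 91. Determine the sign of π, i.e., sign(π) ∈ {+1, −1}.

-1

Trace 37: π^k(37) = [37, 74, 57, 23, 46, 1, 2] for k=0..6.
10 cycles of lengths [12, 12, 12, 12, 12, 12, 12, 3, 3, 1].
sign(π) = (−1)^{n − #cycles} = (−1)^{91−10} = (−1)^81 = -1.
(2|91)_J = -1 (Zolotarev's lemma cross-check).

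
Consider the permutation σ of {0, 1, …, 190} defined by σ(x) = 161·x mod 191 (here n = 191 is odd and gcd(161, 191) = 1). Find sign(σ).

Start at x=186: 186 → 150 → 84 → 154 → 155 → 125 → 70 → … (one orbit).
6 cycles of lengths [38, 38, 38, 38, 38, 1].
6 cycles on 191: each ℓ→(−1)^(ℓ−1), product (−1)^185 = -1.
Check: (161/191) = -1 by Zolotarev.

-1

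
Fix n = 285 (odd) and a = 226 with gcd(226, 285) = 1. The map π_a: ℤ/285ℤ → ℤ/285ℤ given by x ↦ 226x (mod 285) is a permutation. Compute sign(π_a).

+1

Trace 256: π^k(256) = [256, 1, 226, 61, 106, 16, 196] for k=0..6.
The orbit structure of x ↦ 226x mod 285: 45 orbits of sizes [9, 9, 9, 9, 9, 9, 9, 9, 9, 9, 9, 9, 9, 9, 9, 9, 9, 9, 9, 9, 9, 9, 9, 9, 9, 9, 9, 9, 9, 9, 1, 1, 1, 1, 1, 1, 1, 1, 1, 1, 1, 1, 1, 1, 1].
45 cycles on 285: each ℓ→(−1)^(ℓ−1), product (−1)^240 = +1.
(226|285)_J = +1 (Zolotarev's lemma cross-check).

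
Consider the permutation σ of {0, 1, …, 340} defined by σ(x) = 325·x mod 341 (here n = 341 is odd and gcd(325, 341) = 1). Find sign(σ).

Orbit of 1 under x↦325x: [1, 325, 256, 337, 64, 340, 16]… (length divides ord_341(325)).
Cycle type of π: 10×34 + 1; total 35 cycles.
n − c = 341 − 35 = 306; sign = (−1)^306 = +1.

+1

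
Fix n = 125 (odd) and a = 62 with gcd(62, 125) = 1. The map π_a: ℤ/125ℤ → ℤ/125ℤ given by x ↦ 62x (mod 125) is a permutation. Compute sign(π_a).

Start at x=77: 77 → 24 → 113 → 6 → 122 → 64 → 93 → … (one orbit).
Cycle type of π: 100 + 20 + 4 + 1; total 4 cycles.
Σ(ℓ_i−1) = 125−4 = 121; sign = (−1)^121 = -1.
(62|125)_J = -1 (Zolotarev's lemma cross-check).

-1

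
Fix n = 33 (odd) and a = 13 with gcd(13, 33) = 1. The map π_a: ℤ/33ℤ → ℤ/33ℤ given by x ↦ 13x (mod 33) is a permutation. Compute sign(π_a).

-1

Start at x=28: 28 → 1 → 13 → 4 → 19 → 16 → 10 → … (one orbit).
Decompose π into cycles: lengths [10, 10, 10, 1, 1, 1] (6 cycles, including the fixed point 0).
Σ(ℓ_i−1) = 33−6 = 27; sign = (−1)^27 = -1.
Check: (13/33) = -1 by Zolotarev.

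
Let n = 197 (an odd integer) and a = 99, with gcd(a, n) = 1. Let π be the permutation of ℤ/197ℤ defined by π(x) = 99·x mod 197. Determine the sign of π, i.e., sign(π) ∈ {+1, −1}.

-1

Trace 178: π^k(178) = [178, 89, 143, 170, 85, 141, 169] for k=0..6.
The orbit structure of x ↦ 99x mod 197: 2 orbits of sizes [196, 1].
197 − 2 = 195 transpositions; sign(π) = (−1)^195 = -1.
Check: (99/197) = -1 by Zolotarev.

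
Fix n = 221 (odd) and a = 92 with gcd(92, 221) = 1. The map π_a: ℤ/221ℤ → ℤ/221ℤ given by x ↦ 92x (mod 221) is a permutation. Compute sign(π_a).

Trace 183: π^k(183) = [183, 40, 144, 209, 1, 92, 66] for k=0..6.
Cycle lengths of π_92 on ℤ/221ℤ: [16, 16, 16, 16, 16, 16, 16, 16, 16, 16, 16, 16, 16, 1, 1, 1, 1, 1, 1, 1, 1, 1, 1, 1, 1, 1]; 26 cycles in total.
sign(π) = (−1)^{n − #cycles} = (−1)^{221−26} = (−1)^195 = -1.
(92|221)_J = -1 (Zolotarev's lemma cross-check).

-1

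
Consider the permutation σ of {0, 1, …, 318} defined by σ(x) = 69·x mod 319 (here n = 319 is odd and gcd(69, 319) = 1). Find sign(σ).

-1

Start at x=284: 284 → 137 → 202 → 221 → 256 → 119 → 236 → … (one orbit).
Decompose π into cycles: lengths [140, 140, 28, 5, 5, 1] (6 cycles, including the fixed point 0).
n − c = 319 − 6 = 313; sign = (−1)^313 = -1.
The Jacobi symbol (69|319) = -1 (Zolotarev) agrees.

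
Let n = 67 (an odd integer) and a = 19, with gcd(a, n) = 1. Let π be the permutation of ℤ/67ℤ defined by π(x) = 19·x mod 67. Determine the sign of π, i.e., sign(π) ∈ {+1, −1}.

Start at x=47: 47 → 22 → 16 → 36 → 14 → 65 → 29 → … (one orbit).
3 cycles of lengths [33, 33, 1].
n − c = 67 − 3 = 64; sign = (−1)^64 = +1.
(19|67)_J = +1 (Zolotarev's lemma cross-check).

+1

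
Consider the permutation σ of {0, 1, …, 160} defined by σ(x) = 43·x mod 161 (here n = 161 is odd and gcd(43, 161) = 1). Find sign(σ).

-1

Orbit of 22 under x↦43x: [22, 141, 106, 50, 57, 36, 99]… (length divides ord_161(43)).
Cycle type of π: 22×7 + 1×7; total 14 cycles.
With 14 cycles on 161 points, sign = (−1)^{161−14} = -1.
Zolotarev: (43|161) = -1, matching the cycle-count sign.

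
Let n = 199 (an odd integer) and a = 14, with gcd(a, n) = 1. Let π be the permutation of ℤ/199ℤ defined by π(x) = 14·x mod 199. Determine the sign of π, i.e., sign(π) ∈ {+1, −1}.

+1

Start at x=104: 104 → 63 → 86 → 10 → 140 → 169 → 177 → … (one orbit).
Cycle type of π: 99×2 + 1; total 3 cycles.
3 cycles on 199: each ℓ→(−1)^(ℓ−1), product (−1)^196 = +1.
Zolotarev: (14|199) = +1, matching the cycle-count sign.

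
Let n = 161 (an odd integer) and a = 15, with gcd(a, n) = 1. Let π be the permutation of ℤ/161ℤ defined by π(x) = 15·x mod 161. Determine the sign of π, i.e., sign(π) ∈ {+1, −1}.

Orbit of 36 under x↦15x: [36, 57, 50, 106, 141, 22, 8]… (length divides ord_161(15)).
Decompose π into cycles: lengths [22, 22, 22, 22, 22, 22, 22, 1, 1, 1, 1, 1, 1, 1] (14 cycles, including the fixed point 0).
With 14 cycles on 161 points, sign = (−1)^{161−14} = -1.
(15|161)_J = -1 (Zolotarev's lemma cross-check).

-1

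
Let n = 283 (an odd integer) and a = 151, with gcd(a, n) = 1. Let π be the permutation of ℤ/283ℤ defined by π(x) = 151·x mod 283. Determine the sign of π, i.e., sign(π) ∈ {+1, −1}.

Orbit of 158 under x↦151x: [158, 86, 251, 262, 225, 15, 1]… (length divides ord_283(151)).
Decompose π into cycles: lengths [47, 47, 47, 47, 47, 47, 1] (7 cycles, including the fixed point 0).
283 − 7 = 276 transpositions; sign(π) = (−1)^276 = +1.
Check: (151/283) = +1 by Zolotarev.

+1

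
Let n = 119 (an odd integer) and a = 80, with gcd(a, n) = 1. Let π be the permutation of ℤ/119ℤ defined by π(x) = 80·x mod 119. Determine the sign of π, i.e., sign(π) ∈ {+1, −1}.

Start at x=50: 50 → 73 → 9 → 6 → 4 → 82 → 15 → … (one orbit).
5 cycles of lengths [48, 48, 16, 6, 1].
With 5 cycles on 119 points, sign = (−1)^{119−5} = +1.
Zolotarev: (80|119) = +1, matching the cycle-count sign.

+1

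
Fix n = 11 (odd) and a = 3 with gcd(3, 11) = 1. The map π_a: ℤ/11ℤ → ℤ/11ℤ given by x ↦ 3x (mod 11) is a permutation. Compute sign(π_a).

Start at x=3: 3 → 9 → 5 → 4 → 1 → 3 (one orbit).
3 cycles of lengths [5, 5, 1].
With 3 cycles on 11 points, sign = (−1)^{11−3} = +1.
Check: (3/11) = +1 by Zolotarev.

+1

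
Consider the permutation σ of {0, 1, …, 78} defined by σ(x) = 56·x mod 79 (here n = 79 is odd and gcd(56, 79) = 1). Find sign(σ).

Orbit of 56 under x↦56x: [56, 55, 78, 23, 24, 1]… (length divides ord_79(56)).
Decompose π into cycles: lengths [6, 6, 6, 6, 6, 6, 6, 6, 6, 6, 6, 6, 6, 1] (14 cycles, including the fixed point 0).
79 − 14 = 65 transpositions; sign(π) = (−1)^65 = -1.
The Jacobi symbol (56|79) = -1 (Zolotarev) agrees.

-1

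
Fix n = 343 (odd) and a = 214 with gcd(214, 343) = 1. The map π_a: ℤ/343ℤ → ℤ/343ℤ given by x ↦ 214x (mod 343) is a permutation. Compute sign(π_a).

+1

Orbit of 312 under x↦214x: [312, 226, 1, 214, 177, 148, 116]… (length divides ord_343(214)).
The orbit structure of x ↦ 214x mod 343: 31 orbits of sizes [21, 21, 21, 21, 21, 21, 21, 21, 21, 21, 21, 21, 21, 21, 3, 3, 3, 3, 3, 3, 3, 3, 3, 3, 3, 3, 3, 3, 3, 3, 1].
sign(π) = (−1)^{n − #cycles} = (−1)^{343−31} = (−1)^312 = +1.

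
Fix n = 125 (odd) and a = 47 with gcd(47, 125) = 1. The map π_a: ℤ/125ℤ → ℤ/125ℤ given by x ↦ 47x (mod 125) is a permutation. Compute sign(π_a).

-1

Trace 122: π^k(122) = [122, 109, 123, 31, 82, 104, 13] for k=0..6.
The orbit structure of x ↦ 47x mod 125: 4 orbits of sizes [100, 20, 4, 1].
4 cycles on 125: each ℓ→(−1)^(ℓ−1), product (−1)^121 = -1.
(47|125)_J = -1 (Zolotarev's lemma cross-check).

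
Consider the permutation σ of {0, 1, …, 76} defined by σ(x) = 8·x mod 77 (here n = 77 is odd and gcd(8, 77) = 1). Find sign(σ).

Start at x=29: 29 → 1 → 8 → 64 → 50 → 15 → 43 → … (one orbit).
Cycle lengths of π_8 on ℤ/77ℤ: [10, 10, 10, 10, 10, 10, 10, 1, 1, 1, 1, 1, 1, 1]; 14 cycles in total.
77 − 14 = 63 transpositions; sign(π) = (−1)^63 = -1.
Check: (8/77) = -1 by Zolotarev.

-1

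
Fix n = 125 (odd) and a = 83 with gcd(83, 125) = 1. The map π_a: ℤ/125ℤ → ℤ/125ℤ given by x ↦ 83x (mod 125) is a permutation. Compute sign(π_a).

-1

Orbit of 26 under x↦83x: [26, 33, 114, 87, 96, 93, 94]… (length divides ord_125(83)).
Cycle type of π: 100 + 20 + 4 + 1; total 4 cycles.
Σ(ℓ_i−1) = 125−4 = 121; sign = (−1)^121 = -1.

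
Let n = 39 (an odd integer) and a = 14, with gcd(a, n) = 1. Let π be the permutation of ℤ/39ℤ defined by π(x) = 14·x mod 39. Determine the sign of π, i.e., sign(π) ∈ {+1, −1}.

Start at x=1: 1 → 14 → 1 (one orbit).
26 cycles of lengths [2, 2, 2, 2, 2, 2, 2, 2, 2, 2, 2, 2, 2, 1, 1, 1, 1, 1, 1, 1, 1, 1, 1, 1, 1, 1].
With 26 cycles on 39 points, sign = (−1)^{39−26} = -1.
Via Zolotarev, sign(π_{14}) = (14|39) = -1.

-1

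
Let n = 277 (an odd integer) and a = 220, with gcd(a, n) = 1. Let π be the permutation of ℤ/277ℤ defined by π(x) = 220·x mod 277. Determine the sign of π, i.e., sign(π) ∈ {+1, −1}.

Orbit of 88 under x↦220x: [88, 247, 48, 34, 1, 220, 202]… (length divides ord_277(220)).
The orbit structure of x ↦ 220x mod 277: 3 orbits of sizes [138, 138, 1].
n − c = 277 − 3 = 274; sign = (−1)^274 = +1.
The Jacobi symbol (220|277) = +1 (Zolotarev) agrees.

+1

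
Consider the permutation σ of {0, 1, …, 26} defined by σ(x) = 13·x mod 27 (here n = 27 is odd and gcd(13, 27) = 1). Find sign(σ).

Start at x=7: 7 → 10 → 22 → 16 → 19 → 4 → 25 → … (one orbit).
Cycle lengths of π_13 on ℤ/27ℤ: [9, 9, 3, 3, 1, 1, 1]; 7 cycles in total.
With 7 cycles on 27 points, sign = (−1)^{27−7} = +1.

+1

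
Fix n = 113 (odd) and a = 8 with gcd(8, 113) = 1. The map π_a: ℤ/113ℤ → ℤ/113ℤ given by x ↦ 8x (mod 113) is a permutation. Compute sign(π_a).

Orbit of 81 under x↦8x: [81, 83, 99, 1, 8, 64, 60]… (length divides ord_113(8)).
π_8 has 5 disjoint cycles with lengths [28, 28, 28, 28, 1] on {0,…,112}.
With 5 cycles on 113 points, sign = (−1)^{113−5} = +1.

+1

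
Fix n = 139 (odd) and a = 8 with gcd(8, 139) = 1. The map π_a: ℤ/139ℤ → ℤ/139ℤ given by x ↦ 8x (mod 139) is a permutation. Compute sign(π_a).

Orbit of 82 under x↦8x: [82, 100, 105, 6, 48, 106, 14]… (length divides ord_139(8)).
4 cycles of lengths [46, 46, 46, 1].
sign(π) = (−1)^{n − #cycles} = (−1)^{139−4} = (−1)^135 = -1.
Via Zolotarev, sign(π_{8}) = (8|139) = -1.

-1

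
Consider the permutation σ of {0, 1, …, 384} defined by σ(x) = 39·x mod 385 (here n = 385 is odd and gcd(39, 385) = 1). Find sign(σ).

-1

Trace 249: π^k(249) = [249, 86, 274, 291, 184, 246, 354] for k=0..6.
24 cycles of lengths [30, 30, 30, 30, 30, 30, 30, 30, 30, 30, 10, 10, 10, 10, 10, 6, 6, 6, 6, 3, 3, 2, 2, 1].
385 − 24 = 361 transpositions; sign(π) = (−1)^361 = -1.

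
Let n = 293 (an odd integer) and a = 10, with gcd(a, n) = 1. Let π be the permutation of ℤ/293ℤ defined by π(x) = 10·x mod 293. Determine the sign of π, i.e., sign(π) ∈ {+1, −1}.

Trace 235: π^k(235) = [235, 6, 60, 14, 140, 228, 229] for k=0..6.
Cycle type of π: 146×2 + 1; total 3 cycles.
Σ(ℓ_i−1) = 293−3 = 290; sign = (−1)^290 = +1.
The Jacobi symbol (10|293) = +1 (Zolotarev) agrees.

+1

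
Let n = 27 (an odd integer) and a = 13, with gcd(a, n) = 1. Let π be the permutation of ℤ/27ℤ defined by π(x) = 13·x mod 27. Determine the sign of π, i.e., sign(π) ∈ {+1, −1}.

+1

Orbit of 13 under x↦13x: [13, 7, 10, 22, 16, 19, 4]… (length divides ord_27(13)).
π_13 has 7 disjoint cycles with lengths [9, 9, 3, 3, 1, 1, 1] on {0,…,26}.
27 − 7 = 20 transpositions; sign(π) = (−1)^20 = +1.
Zolotarev: (13|27) = +1, matching the cycle-count sign.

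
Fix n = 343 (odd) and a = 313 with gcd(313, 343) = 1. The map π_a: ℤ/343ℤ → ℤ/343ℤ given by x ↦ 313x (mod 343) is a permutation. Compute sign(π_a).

Orbit of 293 under x↦313x: [293, 128, 276, 295, 68, 18, 146]… (length divides ord_343(313)).
16 cycles of lengths [42, 42, 42, 42, 42, 42, 42, 6, 6, 6, 6, 6, 6, 6, 6, 1].
With 16 cycles on 343 points, sign = (−1)^{343−16} = -1.
Via Zolotarev, sign(π_{313}) = (313|343) = -1.

-1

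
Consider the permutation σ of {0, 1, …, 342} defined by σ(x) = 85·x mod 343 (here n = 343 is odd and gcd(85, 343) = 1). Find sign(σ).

+1

Trace 29: π^k(29) = [29, 64, 295, 36, 316, 106, 92] for k=0..6.
π_85 has 19 disjoint cycles with lengths [49, 49, 49, 49, 49, 49, 7, 7, 7, 7, 7, 7, 1, 1, 1, 1, 1, 1, 1] on {0,…,342}.
sign(π) = (−1)^{n − #cycles} = (−1)^{343−19} = (−1)^324 = +1.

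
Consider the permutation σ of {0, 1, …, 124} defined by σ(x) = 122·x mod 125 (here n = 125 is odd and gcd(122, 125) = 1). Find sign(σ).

-1

Start at x=83: 83 → 1 → 122 → 9 → 98 → 81 → 7 → … (one orbit).
Decompose π into cycles: lengths [100, 20, 4, 1] (4 cycles, including the fixed point 0).
With 4 cycles on 125 points, sign = (−1)^{125−4} = -1.
Zolotarev: (122|125) = -1, matching the cycle-count sign.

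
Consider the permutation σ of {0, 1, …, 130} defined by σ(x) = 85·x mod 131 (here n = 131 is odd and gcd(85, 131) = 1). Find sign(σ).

-1

Trace 31: π^k(31) = [31, 15, 96, 38, 86, 105, 17] for k=0..6.
2 cycles of lengths [130, 1].
131 − 2 = 129 transpositions; sign(π) = (−1)^129 = -1.
Zolotarev: (85|131) = -1, matching the cycle-count sign.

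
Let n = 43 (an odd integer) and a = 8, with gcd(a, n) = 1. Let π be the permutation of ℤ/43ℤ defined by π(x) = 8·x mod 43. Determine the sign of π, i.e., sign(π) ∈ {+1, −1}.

Start at x=8: 8 → 21 → 39 → 11 → 2 → 16 → 42 → … (one orbit).
The orbit structure of x ↦ 8x mod 43: 4 orbits of sizes [14, 14, 14, 1].
n − c = 43 − 4 = 39; sign = (−1)^39 = -1.
The Jacobi symbol (8|43) = -1 (Zolotarev) agrees.

-1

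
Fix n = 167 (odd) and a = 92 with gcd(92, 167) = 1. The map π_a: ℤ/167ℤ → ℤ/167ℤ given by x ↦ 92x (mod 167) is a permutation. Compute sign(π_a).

Trace 55: π^k(55) = [55, 50, 91, 22, 20, 3, 109] for k=0..6.
Cycle lengths of π_92 on ℤ/167ℤ: [166, 1]; 2 cycles in total.
With 2 cycles on 167 points, sign = (−1)^{167−2} = -1.
Zolotarev: (92|167) = -1, matching the cycle-count sign.

-1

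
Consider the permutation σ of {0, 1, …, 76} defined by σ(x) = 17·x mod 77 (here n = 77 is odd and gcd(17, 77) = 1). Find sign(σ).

Start at x=19: 19 → 15 → 24 → 23 → 6 → 25 → 40 → … (one orbit).
The orbit structure of x ↦ 17x mod 77: 5 orbits of sizes [30, 30, 10, 6, 1].
Σ(ℓ_i−1) = 77−5 = 72; sign = (−1)^72 = +1.
The Jacobi symbol (17|77) = +1 (Zolotarev) agrees.

+1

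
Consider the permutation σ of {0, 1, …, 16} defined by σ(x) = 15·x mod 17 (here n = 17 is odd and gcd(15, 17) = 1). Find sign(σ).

+1

Orbit of 1 under x↦15x: [1, 15, 4, 9, 16, 2, 13]… (length divides ord_17(15)).
Cycle type of π: 8×2 + 1; total 3 cycles.
sign(π) = (−1)^{n − #cycles} = (−1)^{17−3} = (−1)^14 = +1.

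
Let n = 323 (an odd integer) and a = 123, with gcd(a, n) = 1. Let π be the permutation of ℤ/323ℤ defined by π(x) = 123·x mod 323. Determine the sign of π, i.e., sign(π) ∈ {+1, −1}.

Orbit of 64 under x↦123x: [64, 120, 225, 220, 251, 188, 191]… (length divides ord_323(123)).
The orbit structure of x ↦ 123x mod 323: 15 orbits of sizes [36, 36, 36, 36, 36, 36, 36, 36, 9, 9, 4, 4, 4, 4, 1].
With 15 cycles on 323 points, sign = (−1)^{323−15} = +1.
Via Zolotarev, sign(π_{123}) = (123|323) = +1.

+1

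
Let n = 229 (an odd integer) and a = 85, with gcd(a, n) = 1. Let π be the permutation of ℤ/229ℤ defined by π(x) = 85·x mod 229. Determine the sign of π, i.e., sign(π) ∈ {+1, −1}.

+1

Trace 212: π^k(212) = [212, 158, 148, 214, 99, 171, 108] for k=0..6.
The orbit structure of x ↦ 85x mod 229: 3 orbits of sizes [114, 114, 1].
n − c = 229 − 3 = 226; sign = (−1)^226 = +1.
Zolotarev: (85|229) = +1, matching the cycle-count sign.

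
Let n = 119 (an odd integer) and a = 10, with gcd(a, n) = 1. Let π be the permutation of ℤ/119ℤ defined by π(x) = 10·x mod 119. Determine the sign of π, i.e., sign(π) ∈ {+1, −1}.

+1

Orbit of 96 under x↦10x: [96, 8, 80, 86, 27, 32, 82]… (length divides ord_119(10)).
π_10 has 5 disjoint cycles with lengths [48, 48, 16, 6, 1] on {0,…,118}.
Σ(ℓ_i−1) = 119−5 = 114; sign = (−1)^114 = +1.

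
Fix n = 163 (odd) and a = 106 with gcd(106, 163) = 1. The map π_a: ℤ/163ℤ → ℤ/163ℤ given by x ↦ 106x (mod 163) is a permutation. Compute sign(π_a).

-1

Start at x=98: 98 → 119 → 63 → 158 → 122 → 55 → 125 → … (one orbit).
π_106 has 2 disjoint cycles with lengths [162, 1] on {0,…,162}.
With 2 cycles on 163 points, sign = (−1)^{163−2} = -1.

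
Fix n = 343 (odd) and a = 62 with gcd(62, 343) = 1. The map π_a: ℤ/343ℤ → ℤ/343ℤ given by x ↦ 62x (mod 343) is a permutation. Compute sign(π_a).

-1

Start at x=279: 279 → 148 → 258 → 218 → 139 → 43 → 265 → … (one orbit).
Cycle lengths of π_62 on ℤ/343ℤ: [98, 98, 98, 14, 14, 14, 2, 2, 2, 1]; 10 cycles in total.
n − c = 343 − 10 = 333; sign = (−1)^333 = -1.
(62|343)_J = -1 (Zolotarev's lemma cross-check).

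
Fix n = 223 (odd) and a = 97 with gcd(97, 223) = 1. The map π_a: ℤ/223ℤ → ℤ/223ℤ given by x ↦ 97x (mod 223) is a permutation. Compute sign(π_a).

-1

Trace 205: π^k(205) = [205, 38, 118, 73, 168, 17, 88] for k=0..6.
The orbit structure of x ↦ 97x mod 223: 2 orbits of sizes [222, 1].
2 cycles on 223: each ℓ→(−1)^(ℓ−1), product (−1)^221 = -1.
The Jacobi symbol (97|223) = -1 (Zolotarev) agrees.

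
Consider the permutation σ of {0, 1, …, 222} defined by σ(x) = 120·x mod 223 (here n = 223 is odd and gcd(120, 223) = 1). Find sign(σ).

+1

Trace 164: π^k(164) = [164, 56, 30, 32, 49, 82, 28] for k=0..6.
Cycle type of π: 37×6 + 1; total 7 cycles.
Σ(ℓ_i−1) = 223−7 = 216; sign = (−1)^216 = +1.
Via Zolotarev, sign(π_{120}) = (120|223) = +1.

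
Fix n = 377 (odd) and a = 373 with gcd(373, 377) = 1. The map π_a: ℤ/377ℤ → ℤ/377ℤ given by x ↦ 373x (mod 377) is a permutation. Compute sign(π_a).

Trace 326: π^k(326) = [326, 204, 315, 248, 139, 198, 339] for k=0..6.
Decompose π into cycles: lengths [21, 21, 21, 21, 21, 21, 21, 21, 21, 21, 21, 21, 21, 21, 21, 21, 7, 7, 7, 7, 3, 3, 3, 3, 1] (25 cycles, including the fixed point 0).
Σ(ℓ_i−1) = 377−25 = 352; sign = (−1)^352 = +1.
Check: (373/377) = +1 by Zolotarev.

+1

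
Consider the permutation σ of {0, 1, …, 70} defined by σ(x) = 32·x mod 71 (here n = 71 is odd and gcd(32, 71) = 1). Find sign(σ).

+1

Trace 1: π^k(1) = [1, 32, 30, 37, 48, 45, 20] for k=0..6.
Cycle type of π: 7×10 + 1; total 11 cycles.
With 11 cycles on 71 points, sign = (−1)^{71−11} = +1.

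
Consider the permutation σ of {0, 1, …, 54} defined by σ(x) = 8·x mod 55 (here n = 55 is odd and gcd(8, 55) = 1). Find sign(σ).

+1

Start at x=18: 18 → 34 → 52 → 31 → 28 → 4 → 32 → … (one orbit).
The orbit structure of x ↦ 8x mod 55: 5 orbits of sizes [20, 20, 10, 4, 1].
n − c = 55 − 5 = 50; sign = (−1)^50 = +1.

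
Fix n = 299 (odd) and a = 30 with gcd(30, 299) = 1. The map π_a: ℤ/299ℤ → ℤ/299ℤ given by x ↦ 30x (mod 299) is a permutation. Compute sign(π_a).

-1

Trace 205: π^k(205) = [205, 170, 17, 211, 51, 35, 153] for k=0..6.
π_30 has 8 disjoint cycles with lengths [66, 66, 66, 66, 22, 6, 6, 1] on {0,…,298}.
299 − 8 = 291 transpositions; sign(π) = (−1)^291 = -1.
Check: (30/299) = -1 by Zolotarev.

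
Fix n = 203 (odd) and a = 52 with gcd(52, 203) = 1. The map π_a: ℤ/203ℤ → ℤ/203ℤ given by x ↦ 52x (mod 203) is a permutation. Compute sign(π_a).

-1

Trace 24: π^k(24) = [24, 30, 139, 123, 103, 78, 199] for k=0..6.
Cycle type of π: 42×4 + 7×4 + 6 + 1; total 10 cycles.
203 − 10 = 193 transpositions; sign(π) = (−1)^193 = -1.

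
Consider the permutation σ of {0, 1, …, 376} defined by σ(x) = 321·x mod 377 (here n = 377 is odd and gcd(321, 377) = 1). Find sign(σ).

Orbit of 191 under x↦321x: [191, 237, 300, 165, 185, 196, 334]… (length divides ord_377(321)).
Decompose π into cycles: lengths [84, 84, 84, 84, 28, 3, 3, 3, 3, 1] (10 cycles, including the fixed point 0).
With 10 cycles on 377 points, sign = (−1)^{377−10} = -1.

-1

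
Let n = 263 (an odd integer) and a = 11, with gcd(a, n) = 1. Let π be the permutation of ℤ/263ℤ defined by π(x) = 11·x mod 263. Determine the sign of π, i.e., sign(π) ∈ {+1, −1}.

+1

Trace 46: π^k(46) = [46, 243, 43, 210, 206, 162, 204] for k=0..6.
3 cycles of lengths [131, 131, 1].
sign(π) = (−1)^{n − #cycles} = (−1)^{263−3} = (−1)^260 = +1.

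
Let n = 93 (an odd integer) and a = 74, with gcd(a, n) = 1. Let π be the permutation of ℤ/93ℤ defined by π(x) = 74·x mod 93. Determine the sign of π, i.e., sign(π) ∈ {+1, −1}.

Orbit of 64 under x↦74x: [64, 86, 40, 77, 25, 83, 4]… (length divides ord_93(74)).
5 cycles of lengths [30, 30, 30, 2, 1].
Σ(ℓ_i−1) = 93−5 = 88; sign = (−1)^88 = +1.

+1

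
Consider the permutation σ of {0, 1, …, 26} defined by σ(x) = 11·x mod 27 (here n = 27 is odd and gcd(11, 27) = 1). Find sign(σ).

Trace 13: π^k(13) = [13, 8, 7, 23, 10, 2, 22] for k=0..6.
The orbit structure of x ↦ 11x mod 27: 4 orbits of sizes [18, 6, 2, 1].
With 4 cycles on 27 points, sign = (−1)^{27−4} = -1.
The Jacobi symbol (11|27) = -1 (Zolotarev) agrees.

-1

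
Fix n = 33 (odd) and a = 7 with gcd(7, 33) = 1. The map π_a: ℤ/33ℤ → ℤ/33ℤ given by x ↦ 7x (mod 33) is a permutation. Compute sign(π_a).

Start at x=19: 19 → 1 → 7 → 16 → 13 → 25 → 10 → … (one orbit).
6 cycles of lengths [10, 10, 10, 1, 1, 1].
33 − 6 = 27 transpositions; sign(π) = (−1)^27 = -1.

-1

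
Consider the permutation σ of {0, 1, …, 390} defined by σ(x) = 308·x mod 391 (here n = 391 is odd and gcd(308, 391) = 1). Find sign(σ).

Trace 154: π^k(154) = [154, 121, 123, 348, 50, 151, 370] for k=0..6.
Cycle type of π: 88×4 + 11×2 + 8×2 + 1; total 9 cycles.
Σ(ℓ_i−1) = 391−9 = 382; sign = (−1)^382 = +1.

+1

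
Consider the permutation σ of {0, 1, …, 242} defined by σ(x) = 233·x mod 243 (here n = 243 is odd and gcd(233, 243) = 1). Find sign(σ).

-1

Orbit of 46 under x↦233x: [46, 26, 226, 170, 1, 233, 100]… (length divides ord_243(233)).
Cycle lengths of π_233 on ℤ/243ℤ: [54, 54, 54, 18, 18, 18, 6, 6, 6, 2, 2, 2, 2, 1]; 14 cycles in total.
With 14 cycles on 243 points, sign = (−1)^{243−14} = -1.
(233|243)_J = -1 (Zolotarev's lemma cross-check).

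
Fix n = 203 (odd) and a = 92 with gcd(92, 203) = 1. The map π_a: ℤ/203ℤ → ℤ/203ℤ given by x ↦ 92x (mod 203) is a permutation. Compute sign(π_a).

Orbit of 71 under x↦92x: [71, 36, 64, 1, 92, 141, 183]… (length divides ord_203(92)).
Cycle lengths of π_92 on ℤ/203ℤ: [14, 14, 14, 14, 14, 14, 14, 14, 14, 14, 14, 14, 14, 14, 1, 1, 1, 1, 1, 1, 1]; 21 cycles in total.
sign(π) = (−1)^{n − #cycles} = (−1)^{203−21} = (−1)^182 = +1.
Check: (92/203) = +1 by Zolotarev.

+1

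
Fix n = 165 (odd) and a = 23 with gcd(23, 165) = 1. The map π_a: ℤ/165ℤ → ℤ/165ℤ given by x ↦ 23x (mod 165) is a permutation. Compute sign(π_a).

+1

Trace 122: π^k(122) = [122, 1, 23, 34] for k=0..3.
Decompose π into cycles: lengths [4, 4, 4, 4, 4, 4, 4, 4, 4, 4, 4, 4, 4, 4, 4, 4, 4, 4, 4, 4, 4, 4, 4, 4, 4, 4, 4, 4, 4, 4, 4, 4, 4, 2, 2, 2, 2, 2, 2, 2, 2, 2, 2, 2, 1, 1, 1, 1, 1, 1, 1, 1, 1, 1, 1] (55 cycles, including the fixed point 0).
Σ(ℓ_i−1) = 165−55 = 110; sign = (−1)^110 = +1.
Check: (23/165) = +1 by Zolotarev.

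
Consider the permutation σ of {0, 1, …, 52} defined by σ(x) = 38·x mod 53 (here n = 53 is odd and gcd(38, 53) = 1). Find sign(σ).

+1

Start at x=37: 37 → 28 → 4 → 46 → 52 → 15 → 40 → … (one orbit).
Cycle type of π: 26×2 + 1; total 3 cycles.
Σ(ℓ_i−1) = 53−3 = 50; sign = (−1)^50 = +1.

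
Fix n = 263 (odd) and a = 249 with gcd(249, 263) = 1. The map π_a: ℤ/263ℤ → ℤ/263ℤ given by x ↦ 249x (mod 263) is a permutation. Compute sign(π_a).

Start at x=138: 138 → 172 → 222 → 48 → 117 → 203 → 51 → … (one orbit).
Cycle type of π: 131×2 + 1; total 3 cycles.
n − c = 263 − 3 = 260; sign = (−1)^260 = +1.

+1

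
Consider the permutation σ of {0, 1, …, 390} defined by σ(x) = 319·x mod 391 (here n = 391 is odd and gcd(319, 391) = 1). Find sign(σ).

Trace 336: π^k(336) = [336, 50, 310, 358, 30, 186, 293] for k=0..6.
The orbit structure of x ↦ 319x mod 391: 14 orbits of sizes [44, 44, 44, 44, 44, 44, 44, 44, 22, 4, 4, 4, 4, 1].
n − c = 391 − 14 = 377; sign = (−1)^377 = -1.
Check: (319/391) = -1 by Zolotarev.

-1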